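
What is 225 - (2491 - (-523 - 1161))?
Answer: -3950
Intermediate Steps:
225 - (2491 - (-523 - 1161)) = 225 - (2491 - 1*(-1684)) = 225 - (2491 + 1684) = 225 - 1*4175 = 225 - 4175 = -3950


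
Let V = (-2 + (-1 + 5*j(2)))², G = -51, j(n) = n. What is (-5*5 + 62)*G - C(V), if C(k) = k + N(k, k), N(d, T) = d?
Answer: -1985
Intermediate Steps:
V = 49 (V = (-2 + (-1 + 5*2))² = (-2 + (-1 + 10))² = (-2 + 9)² = 7² = 49)
C(k) = 2*k (C(k) = k + k = 2*k)
(-5*5 + 62)*G - C(V) = (-5*5 + 62)*(-51) - 2*49 = (-25 + 62)*(-51) - 1*98 = 37*(-51) - 98 = -1887 - 98 = -1985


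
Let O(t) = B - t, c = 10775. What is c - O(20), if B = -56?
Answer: 10851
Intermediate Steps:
O(t) = -56 - t
c - O(20) = 10775 - (-56 - 1*20) = 10775 - (-56 - 20) = 10775 - 1*(-76) = 10775 + 76 = 10851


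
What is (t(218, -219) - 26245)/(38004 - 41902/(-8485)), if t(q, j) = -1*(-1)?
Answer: -111340170/161252921 ≈ -0.69047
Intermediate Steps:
t(q, j) = 1
(t(218, -219) - 26245)/(38004 - 41902/(-8485)) = (1 - 26245)/(38004 - 41902/(-8485)) = -26244/(38004 - 41902*(-1/8485)) = -26244/(38004 + 41902/8485) = -26244/322505842/8485 = -26244*8485/322505842 = -111340170/161252921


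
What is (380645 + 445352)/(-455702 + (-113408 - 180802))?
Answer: -825997/749912 ≈ -1.1015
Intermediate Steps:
(380645 + 445352)/(-455702 + (-113408 - 180802)) = 825997/(-455702 - 294210) = 825997/(-749912) = 825997*(-1/749912) = -825997/749912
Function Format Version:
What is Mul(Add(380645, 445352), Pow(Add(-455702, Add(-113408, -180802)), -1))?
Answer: Rational(-825997, 749912) ≈ -1.1015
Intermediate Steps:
Mul(Add(380645, 445352), Pow(Add(-455702, Add(-113408, -180802)), -1)) = Mul(825997, Pow(Add(-455702, -294210), -1)) = Mul(825997, Pow(-749912, -1)) = Mul(825997, Rational(-1, 749912)) = Rational(-825997, 749912)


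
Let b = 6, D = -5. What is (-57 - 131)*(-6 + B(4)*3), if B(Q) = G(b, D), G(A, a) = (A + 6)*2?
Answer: -12408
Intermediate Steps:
G(A, a) = 12 + 2*A (G(A, a) = (6 + A)*2 = 12 + 2*A)
B(Q) = 24 (B(Q) = 12 + 2*6 = 12 + 12 = 24)
(-57 - 131)*(-6 + B(4)*3) = (-57 - 131)*(-6 + 24*3) = -188*(-6 + 72) = -188*66 = -12408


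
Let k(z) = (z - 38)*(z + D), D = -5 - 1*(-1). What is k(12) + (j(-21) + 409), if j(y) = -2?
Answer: 199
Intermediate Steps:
D = -4 (D = -5 + 1 = -4)
k(z) = (-38 + z)*(-4 + z) (k(z) = (z - 38)*(z - 4) = (-38 + z)*(-4 + z))
k(12) + (j(-21) + 409) = (152 + 12**2 - 42*12) + (-2 + 409) = (152 + 144 - 504) + 407 = -208 + 407 = 199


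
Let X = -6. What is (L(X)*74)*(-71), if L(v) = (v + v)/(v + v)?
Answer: -5254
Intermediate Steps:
L(v) = 1 (L(v) = (2*v)/((2*v)) = (2*v)*(1/(2*v)) = 1)
(L(X)*74)*(-71) = (1*74)*(-71) = 74*(-71) = -5254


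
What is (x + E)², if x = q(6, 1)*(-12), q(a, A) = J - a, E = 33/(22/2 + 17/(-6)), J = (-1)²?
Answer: 9847044/2401 ≈ 4101.2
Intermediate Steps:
J = 1
E = 198/49 (E = 33/(22*(½) + 17*(-⅙)) = 33/(11 - 17/6) = 33/(49/6) = 33*(6/49) = 198/49 ≈ 4.0408)
q(a, A) = 1 - a
x = 60 (x = (1 - 1*6)*(-12) = (1 - 6)*(-12) = -5*(-12) = 60)
(x + E)² = (60 + 198/49)² = (3138/49)² = 9847044/2401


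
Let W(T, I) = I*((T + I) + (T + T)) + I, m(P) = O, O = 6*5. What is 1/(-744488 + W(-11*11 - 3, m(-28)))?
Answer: -1/754718 ≈ -1.3250e-6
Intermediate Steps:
O = 30
m(P) = 30
W(T, I) = I + I*(I + 3*T) (W(T, I) = I*((I + T) + 2*T) + I = I*(I + 3*T) + I = I + I*(I + 3*T))
1/(-744488 + W(-11*11 - 3, m(-28))) = 1/(-744488 + 30*(1 + 30 + 3*(-11*11 - 3))) = 1/(-744488 + 30*(1 + 30 + 3*(-121 - 3))) = 1/(-744488 + 30*(1 + 30 + 3*(-124))) = 1/(-744488 + 30*(1 + 30 - 372)) = 1/(-744488 + 30*(-341)) = 1/(-744488 - 10230) = 1/(-754718) = -1/754718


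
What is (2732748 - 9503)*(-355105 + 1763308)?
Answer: 3834881778735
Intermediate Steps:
(2732748 - 9503)*(-355105 + 1763308) = 2723245*1408203 = 3834881778735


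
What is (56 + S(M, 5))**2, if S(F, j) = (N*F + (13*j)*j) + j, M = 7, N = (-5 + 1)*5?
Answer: 60516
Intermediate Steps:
N = -20 (N = -4*5 = -20)
S(F, j) = j - 20*F + 13*j**2 (S(F, j) = (-20*F + (13*j)*j) + j = (-20*F + 13*j**2) + j = j - 20*F + 13*j**2)
(56 + S(M, 5))**2 = (56 + (5 - 20*7 + 13*5**2))**2 = (56 + (5 - 140 + 13*25))**2 = (56 + (5 - 140 + 325))**2 = (56 + 190)**2 = 246**2 = 60516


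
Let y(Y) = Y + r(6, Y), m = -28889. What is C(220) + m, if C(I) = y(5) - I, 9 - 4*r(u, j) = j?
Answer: -29103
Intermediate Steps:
r(u, j) = 9/4 - j/4
y(Y) = 9/4 + 3*Y/4 (y(Y) = Y + (9/4 - Y/4) = 9/4 + 3*Y/4)
C(I) = 6 - I (C(I) = (9/4 + (3/4)*5) - I = (9/4 + 15/4) - I = 6 - I)
C(220) + m = (6 - 1*220) - 28889 = (6 - 220) - 28889 = -214 - 28889 = -29103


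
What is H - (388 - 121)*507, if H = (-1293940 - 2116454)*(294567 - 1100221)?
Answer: 2747597432307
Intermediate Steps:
H = 2747597567676 (H = -3410394*(-805654) = 2747597567676)
H - (388 - 121)*507 = 2747597567676 - (388 - 121)*507 = 2747597567676 - 267*507 = 2747597567676 - 1*135369 = 2747597567676 - 135369 = 2747597432307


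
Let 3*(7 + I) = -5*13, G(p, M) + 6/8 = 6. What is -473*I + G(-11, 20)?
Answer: 162775/12 ≈ 13565.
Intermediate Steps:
G(p, M) = 21/4 (G(p, M) = -¾ + 6 = 21/4)
I = -86/3 (I = -7 + (-5*13)/3 = -7 + (⅓)*(-65) = -7 - 65/3 = -86/3 ≈ -28.667)
-473*I + G(-11, 20) = -473*(-86/3) + 21/4 = 40678/3 + 21/4 = 162775/12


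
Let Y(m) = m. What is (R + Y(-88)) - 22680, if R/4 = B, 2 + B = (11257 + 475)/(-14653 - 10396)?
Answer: -570562952/25049 ≈ -22778.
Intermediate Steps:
B = -61830/25049 (B = -2 + (11257 + 475)/(-14653 - 10396) = -2 + 11732/(-25049) = -2 + 11732*(-1/25049) = -2 - 11732/25049 = -61830/25049 ≈ -2.4684)
R = -247320/25049 (R = 4*(-61830/25049) = -247320/25049 ≈ -9.8734)
(R + Y(-88)) - 22680 = (-247320/25049 - 88) - 22680 = -2451632/25049 - 22680 = -570562952/25049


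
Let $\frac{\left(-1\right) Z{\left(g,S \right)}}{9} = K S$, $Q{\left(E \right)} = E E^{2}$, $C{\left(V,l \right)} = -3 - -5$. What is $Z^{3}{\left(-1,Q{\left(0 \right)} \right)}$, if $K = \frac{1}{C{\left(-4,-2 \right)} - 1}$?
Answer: $0$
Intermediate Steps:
$C{\left(V,l \right)} = 2$ ($C{\left(V,l \right)} = -3 + 5 = 2$)
$K = 1$ ($K = \frac{1}{2 - 1} = 1^{-1} = 1$)
$Q{\left(E \right)} = E^{3}$
$Z{\left(g,S \right)} = - 9 S$ ($Z{\left(g,S \right)} = - 9 \cdot 1 S = - 9 S$)
$Z^{3}{\left(-1,Q{\left(0 \right)} \right)} = \left(- 9 \cdot 0^{3}\right)^{3} = \left(\left(-9\right) 0\right)^{3} = 0^{3} = 0$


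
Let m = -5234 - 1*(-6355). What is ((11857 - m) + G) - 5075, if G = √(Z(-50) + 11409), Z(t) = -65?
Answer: 5661 + 4*√709 ≈ 5767.5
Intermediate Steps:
m = 1121 (m = -5234 + 6355 = 1121)
G = 4*√709 (G = √(-65 + 11409) = √11344 = 4*√709 ≈ 106.51)
((11857 - m) + G) - 5075 = ((11857 - 1*1121) + 4*√709) - 5075 = ((11857 - 1121) + 4*√709) - 5075 = (10736 + 4*√709) - 5075 = 5661 + 4*√709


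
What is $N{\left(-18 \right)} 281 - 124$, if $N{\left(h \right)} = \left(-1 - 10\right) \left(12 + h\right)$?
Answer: $18422$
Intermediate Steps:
$N{\left(h \right)} = -132 - 11 h$ ($N{\left(h \right)} = - 11 \left(12 + h\right) = -132 - 11 h$)
$N{\left(-18 \right)} 281 - 124 = \left(-132 - -198\right) 281 - 124 = \left(-132 + 198\right) 281 - 124 = 66 \cdot 281 - 124 = 18546 - 124 = 18422$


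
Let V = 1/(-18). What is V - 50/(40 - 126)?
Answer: 407/774 ≈ 0.52584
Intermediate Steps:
V = -1/18 ≈ -0.055556
V - 50/(40 - 126) = -1/18 - 50/(40 - 126) = -1/18 - 50/(-86) = -1/18 - 1/86*(-50) = -1/18 + 25/43 = 407/774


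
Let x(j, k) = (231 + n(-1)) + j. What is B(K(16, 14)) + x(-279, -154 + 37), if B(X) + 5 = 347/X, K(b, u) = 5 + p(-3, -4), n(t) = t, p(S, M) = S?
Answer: 239/2 ≈ 119.50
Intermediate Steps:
K(b, u) = 2 (K(b, u) = 5 - 3 = 2)
B(X) = -5 + 347/X
x(j, k) = 230 + j (x(j, k) = (231 - 1) + j = 230 + j)
B(K(16, 14)) + x(-279, -154 + 37) = (-5 + 347/2) + (230 - 279) = (-5 + 347*(½)) - 49 = (-5 + 347/2) - 49 = 337/2 - 49 = 239/2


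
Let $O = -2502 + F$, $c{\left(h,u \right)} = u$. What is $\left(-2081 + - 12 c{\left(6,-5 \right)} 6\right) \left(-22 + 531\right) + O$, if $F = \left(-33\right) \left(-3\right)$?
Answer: $-878392$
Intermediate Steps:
$F = 99$
$O = -2403$ ($O = -2502 + 99 = -2403$)
$\left(-2081 + - 12 c{\left(6,-5 \right)} 6\right) \left(-22 + 531\right) + O = \left(-2081 + \left(-12\right) \left(-5\right) 6\right) \left(-22 + 531\right) - 2403 = \left(-2081 + 60 \cdot 6\right) 509 - 2403 = \left(-2081 + 360\right) 509 - 2403 = \left(-1721\right) 509 - 2403 = -875989 - 2403 = -878392$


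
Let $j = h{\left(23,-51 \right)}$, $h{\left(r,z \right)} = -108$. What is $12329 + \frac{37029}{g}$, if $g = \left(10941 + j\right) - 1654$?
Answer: $\frac{113204920}{9179} \approx 12333.0$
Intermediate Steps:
$j = -108$
$g = 9179$ ($g = \left(10941 - 108\right) - 1654 = 10833 - 1654 = 9179$)
$12329 + \frac{37029}{g} = 12329 + \frac{37029}{9179} = \frac{113204920}{9179}$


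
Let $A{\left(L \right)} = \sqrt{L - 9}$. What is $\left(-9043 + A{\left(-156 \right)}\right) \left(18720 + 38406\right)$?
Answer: $-516590418 + 57126 i \sqrt{165} \approx -5.1659 \cdot 10^{8} + 7.338 \cdot 10^{5} i$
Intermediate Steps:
$A{\left(L \right)} = \sqrt{-9 + L}$ ($A{\left(L \right)} = \sqrt{L + \left(-20 + 11\right)} = \sqrt{L - 9} = \sqrt{-9 + L}$)
$\left(-9043 + A{\left(-156 \right)}\right) \left(18720 + 38406\right) = \left(-9043 + \sqrt{-9 - 156}\right) \left(18720 + 38406\right) = \left(-9043 + \sqrt{-165}\right) 57126 = \left(-9043 + i \sqrt{165}\right) 57126 = -516590418 + 57126 i \sqrt{165}$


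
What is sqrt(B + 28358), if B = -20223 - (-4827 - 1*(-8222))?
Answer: 2*sqrt(1185) ≈ 68.848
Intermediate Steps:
B = -23618 (B = -20223 - (-4827 + 8222) = -20223 - 1*3395 = -20223 - 3395 = -23618)
sqrt(B + 28358) = sqrt(-23618 + 28358) = sqrt(4740) = 2*sqrt(1185)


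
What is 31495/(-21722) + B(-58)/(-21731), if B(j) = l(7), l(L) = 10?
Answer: -684635065/472040782 ≈ -1.4504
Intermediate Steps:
B(j) = 10
31495/(-21722) + B(-58)/(-21731) = 31495/(-21722) + 10/(-21731) = 31495*(-1/21722) + 10*(-1/21731) = -31495/21722 - 10/21731 = -684635065/472040782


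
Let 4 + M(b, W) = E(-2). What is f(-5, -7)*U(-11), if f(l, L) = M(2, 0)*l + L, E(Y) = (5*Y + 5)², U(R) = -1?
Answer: 112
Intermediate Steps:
E(Y) = (5 + 5*Y)²
M(b, W) = 21 (M(b, W) = -4 + 25*(1 - 2)² = -4 + 25*(-1)² = -4 + 25*1 = -4 + 25 = 21)
f(l, L) = L + 21*l (f(l, L) = 21*l + L = L + 21*l)
f(-5, -7)*U(-11) = (-7 + 21*(-5))*(-1) = (-7 - 105)*(-1) = -112*(-1) = 112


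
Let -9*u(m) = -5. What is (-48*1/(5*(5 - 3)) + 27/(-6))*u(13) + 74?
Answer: 413/6 ≈ 68.833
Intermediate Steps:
u(m) = 5/9 (u(m) = -⅑*(-5) = 5/9)
(-48*1/(5*(5 - 3)) + 27/(-6))*u(13) + 74 = (-48*1/(5*(5 - 3)) + 27/(-6))*(5/9) + 74 = (-48/(2*5) + 27*(-⅙))*(5/9) + 74 = (-48/10 - 9/2)*(5/9) + 74 = (-48*⅒ - 9/2)*(5/9) + 74 = (-24/5 - 9/2)*(5/9) + 74 = -93/10*5/9 + 74 = -31/6 + 74 = 413/6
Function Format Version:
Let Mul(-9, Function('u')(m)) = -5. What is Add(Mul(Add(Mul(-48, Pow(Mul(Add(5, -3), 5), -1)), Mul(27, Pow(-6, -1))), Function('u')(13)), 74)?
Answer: Rational(413, 6) ≈ 68.833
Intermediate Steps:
Function('u')(m) = Rational(5, 9) (Function('u')(m) = Mul(Rational(-1, 9), -5) = Rational(5, 9))
Add(Mul(Add(Mul(-48, Pow(Mul(Add(5, -3), 5), -1)), Mul(27, Pow(-6, -1))), Function('u')(13)), 74) = Add(Mul(Add(Mul(-48, Pow(Mul(Add(5, -3), 5), -1)), Mul(27, Pow(-6, -1))), Rational(5, 9)), 74) = Add(Mul(Add(Mul(-48, Pow(Mul(2, 5), -1)), Mul(27, Rational(-1, 6))), Rational(5, 9)), 74) = Add(Mul(Add(Mul(-48, Pow(10, -1)), Rational(-9, 2)), Rational(5, 9)), 74) = Add(Mul(Add(Mul(-48, Rational(1, 10)), Rational(-9, 2)), Rational(5, 9)), 74) = Add(Mul(Add(Rational(-24, 5), Rational(-9, 2)), Rational(5, 9)), 74) = Add(Mul(Rational(-93, 10), Rational(5, 9)), 74) = Add(Rational(-31, 6), 74) = Rational(413, 6)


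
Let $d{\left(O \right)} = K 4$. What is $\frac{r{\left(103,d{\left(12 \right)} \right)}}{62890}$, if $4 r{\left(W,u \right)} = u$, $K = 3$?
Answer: $\frac{3}{62890} \approx 4.7702 \cdot 10^{-5}$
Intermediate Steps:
$d{\left(O \right)} = 12$ ($d{\left(O \right)} = 3 \cdot 4 = 12$)
$r{\left(W,u \right)} = \frac{u}{4}$
$\frac{r{\left(103,d{\left(12 \right)} \right)}}{62890} = \frac{\frac{1}{4} \cdot 12}{62890} = 3 \cdot \frac{1}{62890} = \frac{3}{62890}$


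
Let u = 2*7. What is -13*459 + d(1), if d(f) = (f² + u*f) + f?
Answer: -5951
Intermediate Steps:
u = 14
d(f) = f² + 15*f (d(f) = (f² + 14*f) + f = f² + 15*f)
-13*459 + d(1) = -13*459 + 1*(15 + 1) = -5967 + 1*16 = -5967 + 16 = -5951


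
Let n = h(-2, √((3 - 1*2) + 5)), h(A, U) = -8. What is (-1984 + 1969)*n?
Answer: 120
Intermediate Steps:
n = -8
(-1984 + 1969)*n = (-1984 + 1969)*(-8) = -15*(-8) = 120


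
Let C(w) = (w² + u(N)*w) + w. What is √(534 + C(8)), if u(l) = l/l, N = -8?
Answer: √614 ≈ 24.779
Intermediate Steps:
u(l) = 1
C(w) = w² + 2*w (C(w) = (w² + 1*w) + w = (w² + w) + w = (w + w²) + w = w² + 2*w)
√(534 + C(8)) = √(534 + 8*(2 + 8)) = √(534 + 8*10) = √(534 + 80) = √614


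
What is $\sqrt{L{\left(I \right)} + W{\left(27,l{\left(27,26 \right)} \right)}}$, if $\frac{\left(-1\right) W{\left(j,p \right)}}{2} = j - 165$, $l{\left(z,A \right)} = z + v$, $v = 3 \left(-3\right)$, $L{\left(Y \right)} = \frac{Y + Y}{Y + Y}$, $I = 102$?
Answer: $\sqrt{277} \approx 16.643$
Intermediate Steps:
$L{\left(Y \right)} = 1$ ($L{\left(Y \right)} = \frac{2 Y}{2 Y} = 2 Y \frac{1}{2 Y} = 1$)
$v = -9$
$l{\left(z,A \right)} = -9 + z$ ($l{\left(z,A \right)} = z - 9 = -9 + z$)
$W{\left(j,p \right)} = 330 - 2 j$ ($W{\left(j,p \right)} = - 2 \left(j - 165\right) = - 2 \left(-165 + j\right) = 330 - 2 j$)
$\sqrt{L{\left(I \right)} + W{\left(27,l{\left(27,26 \right)} \right)}} = \sqrt{1 + \left(330 - 54\right)} = \sqrt{1 + 276} = \sqrt{277}$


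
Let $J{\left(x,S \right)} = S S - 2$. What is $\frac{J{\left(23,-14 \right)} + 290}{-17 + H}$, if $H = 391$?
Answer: $\frac{22}{17} \approx 1.2941$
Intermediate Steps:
$J{\left(x,S \right)} = -2 + S^{2}$ ($J{\left(x,S \right)} = S^{2} - 2 = -2 + S^{2}$)
$\frac{J{\left(23,-14 \right)} + 290}{-17 + H} = \frac{\left(-2 + \left(-14\right)^{2}\right) + 290}{-17 + 391} = \frac{\left(-2 + 196\right) + 290}{374} = \left(194 + 290\right) \frac{1}{374} = 484 \cdot \frac{1}{374} = \frac{22}{17}$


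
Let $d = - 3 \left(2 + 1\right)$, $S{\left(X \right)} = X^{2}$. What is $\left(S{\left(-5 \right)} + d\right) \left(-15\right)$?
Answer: $-240$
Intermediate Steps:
$d = -9$ ($d = \left(-3\right) 3 = -9$)
$\left(S{\left(-5 \right)} + d\right) \left(-15\right) = \left(\left(-5\right)^{2} - 9\right) \left(-15\right) = \left(25 - 9\right) \left(-15\right) = 16 \left(-15\right) = -240$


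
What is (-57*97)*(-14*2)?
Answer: 154812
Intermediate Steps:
(-57*97)*(-14*2) = -5529*(-28) = 154812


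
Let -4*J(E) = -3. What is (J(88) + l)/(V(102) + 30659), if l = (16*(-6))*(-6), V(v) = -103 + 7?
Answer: 2307/122252 ≈ 0.018871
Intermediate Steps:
J(E) = 3/4 (J(E) = -1/4*(-3) = 3/4)
V(v) = -96
l = 576 (l = -96*(-6) = 576)
(J(88) + l)/(V(102) + 30659) = (3/4 + 576)/(-96 + 30659) = (2307/4)/30563 = (2307/4)*(1/30563) = 2307/122252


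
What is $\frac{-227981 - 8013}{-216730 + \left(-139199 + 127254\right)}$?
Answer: $\frac{235994}{228675} \approx 1.032$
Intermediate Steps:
$\frac{-227981 - 8013}{-216730 + \left(-139199 + 127254\right)} = - \frac{235994}{-216730 - 11945} = - \frac{235994}{-228675} = \left(-235994\right) \left(- \frac{1}{228675}\right) = \frac{235994}{228675}$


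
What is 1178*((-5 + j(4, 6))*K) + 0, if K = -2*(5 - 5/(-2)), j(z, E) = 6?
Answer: -17670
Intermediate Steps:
K = -15 (K = -2*(5 - 5*(-½)) = -2*(5 + 5/2) = -2*15/2 = -15)
1178*((-5 + j(4, 6))*K) + 0 = 1178*((-5 + 6)*(-15)) + 0 = 1178*(1*(-15)) + 0 = 1178*(-15) + 0 = -17670 + 0 = -17670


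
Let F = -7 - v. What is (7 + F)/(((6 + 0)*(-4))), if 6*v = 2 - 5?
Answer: -1/48 ≈ -0.020833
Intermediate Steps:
v = -½ (v = (2 - 5)/6 = (⅙)*(-3) = -½ ≈ -0.50000)
F = -13/2 (F = -7 - 1*(-½) = -7 + ½ = -13/2 ≈ -6.5000)
(7 + F)/(((6 + 0)*(-4))) = (7 - 13/2)/(((6 + 0)*(-4))) = (½)/(6*(-4)) = (½)/(-24) = -1/24*½ = -1/48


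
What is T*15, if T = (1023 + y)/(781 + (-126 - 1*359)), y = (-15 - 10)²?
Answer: 3090/37 ≈ 83.514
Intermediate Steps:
y = 625 (y = (-25)² = 625)
T = 206/37 (T = (1023 + 625)/(781 + (-126 - 1*359)) = 1648/(781 + (-126 - 359)) = 1648/(781 - 485) = 1648/296 = 1648*(1/296) = 206/37 ≈ 5.5676)
T*15 = (206/37)*15 = 3090/37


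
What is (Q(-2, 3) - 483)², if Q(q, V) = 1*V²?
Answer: 224676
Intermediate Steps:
Q(q, V) = V²
(Q(-2, 3) - 483)² = (3² - 483)² = (9 - 483)² = (-474)² = 224676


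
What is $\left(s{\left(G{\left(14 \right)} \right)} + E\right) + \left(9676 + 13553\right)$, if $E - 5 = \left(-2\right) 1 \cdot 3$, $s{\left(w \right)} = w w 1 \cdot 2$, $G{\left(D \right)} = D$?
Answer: $23620$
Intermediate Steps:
$s{\left(w \right)} = 2 w^{2}$ ($s{\left(w \right)} = w^{2} \cdot 1 \cdot 2 = w^{2} \cdot 2 = 2 w^{2}$)
$E = -1$ ($E = 5 + \left(-2\right) 1 \cdot 3 = 5 - 6 = -1$)
$\left(s{\left(G{\left(14 \right)} \right)} + E\right) + \left(9676 + 13553\right) = \left(2 \cdot 14^{2} - 1\right) + \left(9676 + 13553\right) = \left(2 \cdot 196 - 1\right) + 23229 = \left(392 - 1\right) + 23229 = 391 + 23229 = 23620$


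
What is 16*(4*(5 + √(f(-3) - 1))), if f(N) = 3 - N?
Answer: 320 + 64*√5 ≈ 463.11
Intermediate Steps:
16*(4*(5 + √(f(-3) - 1))) = 16*(4*(5 + √((3 - 1*(-3)) - 1))) = 16*(4*(5 + √((3 + 3) - 1))) = 16*(4*(5 + √(6 - 1))) = 16*(4*(5 + √5)) = 16*(20 + 4*√5) = 320 + 64*√5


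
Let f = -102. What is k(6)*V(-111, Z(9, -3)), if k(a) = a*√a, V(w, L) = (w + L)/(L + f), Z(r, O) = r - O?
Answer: 33*√6/5 ≈ 16.167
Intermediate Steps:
V(w, L) = (L + w)/(-102 + L) (V(w, L) = (w + L)/(L - 102) = (L + w)/(-102 + L))
k(a) = a^(3/2)
k(6)*V(-111, Z(9, -3)) = 6^(3/2)*(((9 - 1*(-3)) - 111)/(-102 + (9 - 1*(-3)))) = (6*√6)*(((9 + 3) - 111)/(-102 + (9 + 3))) = (6*√6)*((12 - 111)/(-102 + 12)) = (6*√6)*(-99/(-90)) = (6*√6)*(-1/90*(-99)) = (6*√6)*(11/10) = 33*√6/5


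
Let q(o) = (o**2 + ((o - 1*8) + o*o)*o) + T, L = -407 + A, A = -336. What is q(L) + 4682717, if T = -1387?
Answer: -404381035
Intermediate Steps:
L = -743 (L = -407 - 336 = -743)
q(o) = -1387 + o**2 + o*(-8 + o + o**2) (q(o) = (o**2 + ((o - 1*8) + o*o)*o) - 1387 = (o**2 + ((o - 8) + o**2)*o) - 1387 = (o**2 + ((-8 + o) + o**2)*o) - 1387 = (o**2 + (-8 + o + o**2)*o) - 1387 = (o**2 + o*(-8 + o + o**2)) - 1387 = -1387 + o**2 + o*(-8 + o + o**2))
q(L) + 4682717 = (-1387 + (-743)**3 - 8*(-743) + 2*(-743)**2) + 4682717 = (-1387 - 410172407 + 5944 + 2*552049) + 4682717 = (-1387 - 410172407 + 5944 + 1104098) + 4682717 = -409063752 + 4682717 = -404381035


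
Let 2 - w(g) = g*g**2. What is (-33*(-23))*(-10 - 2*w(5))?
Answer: 179124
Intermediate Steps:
w(g) = 2 - g**3 (w(g) = 2 - g*g**2 = 2 - g**3)
(-33*(-23))*(-10 - 2*w(5)) = (-33*(-23))*(-10 - 2*(2 - 1*5**3)) = 759*(-10 - 2*(2 - 1*125)) = 759*(-10 - 2*(2 - 125)) = 759*(-10 - 2*(-123)) = 759*(-10 + 246) = 759*236 = 179124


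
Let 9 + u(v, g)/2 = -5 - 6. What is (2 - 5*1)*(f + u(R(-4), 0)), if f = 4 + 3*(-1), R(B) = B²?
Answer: 117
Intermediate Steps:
u(v, g) = -40 (u(v, g) = -18 + 2*(-5 - 6) = -18 + 2*(-11) = -18 - 22 = -40)
f = 1 (f = 4 - 3 = 1)
(2 - 5*1)*(f + u(R(-4), 0)) = (2 - 5*1)*(1 - 40) = (2 - 5)*(-39) = -3*(-39) = 117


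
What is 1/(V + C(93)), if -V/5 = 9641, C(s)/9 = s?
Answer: -1/47368 ≈ -2.1111e-5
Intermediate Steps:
C(s) = 9*s
V = -48205 (V = -5*9641 = -48205)
1/(V + C(93)) = 1/(-48205 + 9*93) = 1/(-48205 + 837) = 1/(-47368) = -1/47368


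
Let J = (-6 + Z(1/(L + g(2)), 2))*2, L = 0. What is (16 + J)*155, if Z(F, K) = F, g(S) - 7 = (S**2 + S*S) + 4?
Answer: 12090/19 ≈ 636.32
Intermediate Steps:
g(S) = 11 + 2*S**2 (g(S) = 7 + ((S**2 + S*S) + 4) = 7 + ((S**2 + S**2) + 4) = 7 + (2*S**2 + 4) = 7 + (4 + 2*S**2) = 11 + 2*S**2)
J = -226/19 (J = (-6 + 1/(0 + (11 + 2*2**2)))*2 = (-6 + 1/(0 + (11 + 2*4)))*2 = (-6 + 1/(0 + (11 + 8)))*2 = (-6 + 1/(0 + 19))*2 = (-6 + 1/19)*2 = -113/19*2 = -226/19 ≈ -11.895)
(16 + J)*155 = (16 - 226/19)*155 = (78/19)*155 = 12090/19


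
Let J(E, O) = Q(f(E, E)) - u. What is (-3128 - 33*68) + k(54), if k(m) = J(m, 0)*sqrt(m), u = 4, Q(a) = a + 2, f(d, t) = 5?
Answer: -5372 + 9*sqrt(6) ≈ -5350.0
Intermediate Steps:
Q(a) = 2 + a
J(E, O) = 3 (J(E, O) = (2 + 5) - 1*4 = 7 - 4 = 3)
k(m) = 3*sqrt(m)
(-3128 - 33*68) + k(54) = (-3128 - 33*68) + 3*sqrt(54) = (-3128 - 2244) + 3*(3*sqrt(6)) = -5372 + 9*sqrt(6)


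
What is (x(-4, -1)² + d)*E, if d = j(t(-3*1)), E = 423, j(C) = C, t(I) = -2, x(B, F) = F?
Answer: -423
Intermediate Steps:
d = -2
(x(-4, -1)² + d)*E = ((-1)² - 2)*423 = (1 - 2)*423 = -1*423 = -423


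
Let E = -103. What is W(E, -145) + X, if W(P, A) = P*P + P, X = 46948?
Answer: 57454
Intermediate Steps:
W(P, A) = P + P**2 (W(P, A) = P**2 + P = P + P**2)
W(E, -145) + X = -103*(1 - 103) + 46948 = -103*(-102) + 46948 = 10506 + 46948 = 57454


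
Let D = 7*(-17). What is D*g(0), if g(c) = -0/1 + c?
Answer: 0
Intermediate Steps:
D = -119
g(c) = c (g(c) = -0 + c = -2*0 + c = 0 + c = c)
D*g(0) = -119*0 = 0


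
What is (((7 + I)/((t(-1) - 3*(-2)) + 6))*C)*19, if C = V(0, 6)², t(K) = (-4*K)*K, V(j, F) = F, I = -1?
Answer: 513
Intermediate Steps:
t(K) = -4*K²
C = 36 (C = 6² = 36)
(((7 + I)/((t(-1) - 3*(-2)) + 6))*C)*19 = (((7 - 1)/((-4*(-1)² - 3*(-2)) + 6))*36)*19 = ((6/((-4*1 + 6) + 6))*36)*19 = ((6/((-4 + 6) + 6))*36)*19 = ((6/(2 + 6))*36)*19 = ((6/8)*36)*19 = ((6*(⅛))*36)*19 = ((¾)*36)*19 = 27*19 = 513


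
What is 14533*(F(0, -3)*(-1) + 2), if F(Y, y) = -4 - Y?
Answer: 87198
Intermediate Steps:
14533*(F(0, -3)*(-1) + 2) = 14533*((-4 - 1*0)*(-1) + 2) = 14533*((-4 + 0)*(-1) + 2) = 14533*(-4*(-1) + 2) = 14533*(4 + 2) = 14533*6 = 87198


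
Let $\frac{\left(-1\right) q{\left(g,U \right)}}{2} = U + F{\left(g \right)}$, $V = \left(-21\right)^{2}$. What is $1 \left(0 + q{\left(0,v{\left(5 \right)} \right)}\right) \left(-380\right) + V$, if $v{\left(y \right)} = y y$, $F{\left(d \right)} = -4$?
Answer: $16401$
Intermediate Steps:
$V = 441$
$v{\left(y \right)} = y^{2}$
$q{\left(g,U \right)} = 8 - 2 U$ ($q{\left(g,U \right)} = - 2 \left(U - 4\right) = - 2 \left(-4 + U\right) = 8 - 2 U$)
$1 \left(0 + q{\left(0,v{\left(5 \right)} \right)}\right) \left(-380\right) + V = 1 \left(0 + \left(8 - 2 \cdot 5^{2}\right)\right) \left(-380\right) + 441 = 1 \left(0 + \left(8 - 50\right)\right) \left(-380\right) + 441 = 1 \left(0 - 42\right) \left(-380\right) + 441 = 1 \left(-42\right) \left(-380\right) + 441 = \left(-42\right) \left(-380\right) + 441 = 15960 + 441 = 16401$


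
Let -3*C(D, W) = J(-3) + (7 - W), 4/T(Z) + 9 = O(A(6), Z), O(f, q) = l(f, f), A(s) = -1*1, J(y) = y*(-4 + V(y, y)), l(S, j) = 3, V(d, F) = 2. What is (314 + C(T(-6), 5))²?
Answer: 872356/9 ≈ 96929.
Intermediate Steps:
J(y) = -2*y (J(y) = y*(-4 + 2) = y*(-2) = -2*y)
A(s) = -1
O(f, q) = 3
T(Z) = -⅔ (T(Z) = 4/(-9 + 3) = 4/(-6) = 4*(-⅙) = -⅔)
C(D, W) = -13/3 + W/3 (C(D, W) = -(-2*(-3) + (7 - W))/3 = -(6 + (7 - W))/3 = -(13 - W)/3 = -13/3 + W/3)
(314 + C(T(-6), 5))² = (314 + (-13/3 + (⅓)*5))² = (314 + (-13/3 + 5/3))² = (314 - 8/3)² = (934/3)² = 872356/9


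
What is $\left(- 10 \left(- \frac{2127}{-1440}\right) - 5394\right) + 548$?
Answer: $- \frac{233317}{48} \approx -4860.8$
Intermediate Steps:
$\left(- 10 \left(- \frac{2127}{-1440}\right) - 5394\right) + 548 = \left(- 10 \left(\left(-2127\right) \left(- \frac{1}{1440}\right)\right) - 5394\right) + 548 = \left(\left(-10\right) \frac{709}{480} - 5394\right) + 548 = \left(- \frac{709}{48} - 5394\right) + 548 = - \frac{259621}{48} + 548 = - \frac{233317}{48}$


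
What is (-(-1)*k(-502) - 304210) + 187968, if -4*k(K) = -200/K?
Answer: -29176767/251 ≈ -1.1624e+5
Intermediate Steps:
k(K) = 50/K (k(K) = -(-50)/K = 50/K)
(-(-1)*k(-502) - 304210) + 187968 = (-(-1)*50/(-502) - 304210) + 187968 = (-(-1)*50*(-1/502) - 304210) + 187968 = (-(-1)*(-25)/251 - 304210) + 187968 = (-1*25/251 - 304210) + 187968 = (-25/251 - 304210) + 187968 = -76356735/251 + 187968 = -29176767/251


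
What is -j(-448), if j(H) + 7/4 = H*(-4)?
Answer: -7161/4 ≈ -1790.3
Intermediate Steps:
j(H) = -7/4 - 4*H (j(H) = -7/4 + H*(-4) = -7/4 - 4*H)
-j(-448) = -(-7/4 - 4*(-448)) = -(-7/4 + 1792) = -1*7161/4 = -7161/4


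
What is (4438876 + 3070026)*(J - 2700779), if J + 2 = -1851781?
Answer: -34184741906924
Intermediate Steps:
J = -1851783 (J = -2 - 1851781 = -1851783)
(4438876 + 3070026)*(J - 2700779) = (4438876 + 3070026)*(-1851783 - 2700779) = 7508902*(-4552562) = -34184741906924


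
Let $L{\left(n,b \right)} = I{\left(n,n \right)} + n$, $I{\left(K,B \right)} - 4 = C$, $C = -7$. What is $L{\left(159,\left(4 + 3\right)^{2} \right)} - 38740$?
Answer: $-38584$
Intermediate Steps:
$I{\left(K,B \right)} = -3$ ($I{\left(K,B \right)} = 4 - 7 = -3$)
$L{\left(n,b \right)} = -3 + n$
$L{\left(159,\left(4 + 3\right)^{2} \right)} - 38740 = \left(-3 + 159\right) - 38740 = 156 - 38740 = -38584$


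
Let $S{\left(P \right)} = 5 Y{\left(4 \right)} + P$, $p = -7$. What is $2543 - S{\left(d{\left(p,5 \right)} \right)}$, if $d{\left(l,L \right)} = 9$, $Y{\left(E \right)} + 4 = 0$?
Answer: $2554$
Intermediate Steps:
$Y{\left(E \right)} = -4$ ($Y{\left(E \right)} = -4 + 0 = -4$)
$S{\left(P \right)} = -20 + P$ ($S{\left(P \right)} = 5 \left(-4\right) + P = -20 + P$)
$2543 - S{\left(d{\left(p,5 \right)} \right)} = 2543 - \left(-20 + 9\right) = 2543 - -11 = 2543 + 11 = 2554$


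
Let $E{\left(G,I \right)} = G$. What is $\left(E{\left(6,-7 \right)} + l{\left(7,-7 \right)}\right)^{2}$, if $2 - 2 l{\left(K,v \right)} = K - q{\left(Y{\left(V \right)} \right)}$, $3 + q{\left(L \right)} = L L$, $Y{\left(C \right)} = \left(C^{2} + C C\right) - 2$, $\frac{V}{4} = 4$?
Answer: $16913522704$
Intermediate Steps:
$V = 16$ ($V = 4 \cdot 4 = 16$)
$Y{\left(C \right)} = -2 + 2 C^{2}$ ($Y{\left(C \right)} = \left(C^{2} + C^{2}\right) - 2 = 2 C^{2} - 2 = -2 + 2 C^{2}$)
$q{\left(L \right)} = -3 + L^{2}$ ($q{\left(L \right)} = -3 + L L = -3 + L^{2}$)
$l{\left(K,v \right)} = \frac{260099}{2} - \frac{K}{2}$ ($l{\left(K,v \right)} = 1 - \frac{K - \left(-3 + \left(-2 + 2 \cdot 16^{2}\right)^{2}\right)}{2} = 1 - \frac{K - \left(-3 + \left(-2 + 2 \cdot 256\right)^{2}\right)}{2} = 1 - \frac{K - \left(-3 + \left(-2 + 512\right)^{2}\right)}{2} = 1 - \frac{K - \left(-3 + 510^{2}\right)}{2} = 1 - \frac{K - \left(-3 + 260100\right)}{2} = 1 - \frac{K - 260097}{2} = 1 - \frac{-260097 + K}{2} = 1 - \left(- \frac{260097}{2} + \frac{K}{2}\right) = \frac{260099}{2} - \frac{K}{2}$)
$\left(E{\left(6,-7 \right)} + l{\left(7,-7 \right)}\right)^{2} = \left(6 + \left(\frac{260099}{2} - \frac{7}{2}\right)\right)^{2} = \left(6 + 130046\right)^{2} = 130052^{2} = 16913522704$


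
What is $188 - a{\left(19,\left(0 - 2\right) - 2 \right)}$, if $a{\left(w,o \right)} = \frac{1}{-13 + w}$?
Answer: $\frac{1127}{6} \approx 187.83$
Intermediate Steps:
$188 - a{\left(19,\left(0 - 2\right) - 2 \right)} = 188 - \frac{1}{-13 + 19} = 188 - \frac{1}{6} = \frac{1127}{6}$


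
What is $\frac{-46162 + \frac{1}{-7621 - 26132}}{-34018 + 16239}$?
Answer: $\frac{1558105987}{600094587} \approx 2.5964$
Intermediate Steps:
$\frac{-46162 + \frac{1}{-7621 - 26132}}{-34018 + 16239} = \frac{-46162 + \frac{1}{-33753}}{-17779} = \left(-46162 - \frac{1}{33753}\right) \left(- \frac{1}{17779}\right) = \left(- \frac{1558105987}{33753}\right) \left(- \frac{1}{17779}\right) = \frac{1558105987}{600094587}$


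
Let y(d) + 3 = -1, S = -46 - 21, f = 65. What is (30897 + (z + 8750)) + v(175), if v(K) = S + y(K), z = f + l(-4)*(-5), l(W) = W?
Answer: 39661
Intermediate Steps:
S = -67
y(d) = -4 (y(d) = -3 - 1 = -4)
z = 85 (z = 65 - 4*(-5) = 65 + 20 = 85)
v(K) = -71 (v(K) = -67 - 4 = -71)
(30897 + (z + 8750)) + v(175) = (30897 + (85 + 8750)) - 71 = (30897 + 8835) - 71 = 39732 - 71 = 39661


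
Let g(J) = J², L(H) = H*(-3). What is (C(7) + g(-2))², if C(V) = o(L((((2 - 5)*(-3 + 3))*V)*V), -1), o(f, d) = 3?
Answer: 49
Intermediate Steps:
L(H) = -3*H
C(V) = 3
(C(7) + g(-2))² = (3 + (-2)²)² = (3 + 4)² = 7² = 49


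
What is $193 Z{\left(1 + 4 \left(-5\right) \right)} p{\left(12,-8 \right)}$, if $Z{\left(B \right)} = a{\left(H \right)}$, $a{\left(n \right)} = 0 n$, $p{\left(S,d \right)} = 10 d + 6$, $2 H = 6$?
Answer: $0$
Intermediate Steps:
$H = 3$ ($H = \frac{1}{2} \cdot 6 = 3$)
$p{\left(S,d \right)} = 6 + 10 d$
$a{\left(n \right)} = 0$
$Z{\left(B \right)} = 0$
$193 Z{\left(1 + 4 \left(-5\right) \right)} p{\left(12,-8 \right)} = 193 \cdot 0 \left(6 + 10 \left(-8\right)\right) = 0 \left(6 - 80\right) = 0 \left(-74\right) = 0$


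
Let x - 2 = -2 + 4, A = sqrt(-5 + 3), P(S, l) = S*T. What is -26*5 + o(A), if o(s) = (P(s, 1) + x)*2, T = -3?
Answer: -122 - 6*I*sqrt(2) ≈ -122.0 - 8.4853*I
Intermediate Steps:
P(S, l) = -3*S (P(S, l) = S*(-3) = -3*S)
A = I*sqrt(2) (A = sqrt(-2) = I*sqrt(2) ≈ 1.4142*I)
x = 4 (x = 2 + (-2 + 4) = 2 + 2 = 4)
o(s) = 8 - 6*s (o(s) = (-3*s + 4)*2 = (4 - 3*s)*2 = 8 - 6*s)
-26*5 + o(A) = -26*5 + (8 - 6*I*sqrt(2)) = -130 + (8 - 6*I*sqrt(2)) = -122 - 6*I*sqrt(2)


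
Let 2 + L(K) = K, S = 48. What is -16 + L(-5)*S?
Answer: -352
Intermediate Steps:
L(K) = -2 + K
-16 + L(-5)*S = -16 + (-2 - 5)*48 = -16 - 7*48 = -16 - 336 = -352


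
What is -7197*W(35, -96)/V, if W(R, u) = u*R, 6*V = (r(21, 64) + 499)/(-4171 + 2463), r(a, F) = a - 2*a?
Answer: -123908158080/239 ≈ -5.1844e+8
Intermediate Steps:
r(a, F) = -a
V = -239/5124 (V = ((-1*21 + 499)/(-4171 + 2463))/6 = ((-21 + 499)/(-1708))/6 = (478*(-1/1708))/6 = (⅙)*(-239/854) = -239/5124 ≈ -0.046643)
W(R, u) = R*u
-7197*W(35, -96)/V = -7197/((-239/(5124*(35*(-96))))) = -7197/((-239/5124/(-3360))) = -7197/((-239/5124*(-1/3360))) = -7197/239/17216640 = -7197*17216640/239 = -123908158080/239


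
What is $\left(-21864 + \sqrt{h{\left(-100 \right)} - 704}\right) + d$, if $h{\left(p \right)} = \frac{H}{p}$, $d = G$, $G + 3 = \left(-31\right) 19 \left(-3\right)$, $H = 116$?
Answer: $-20100 + \frac{17 i \sqrt{61}}{5} \approx -20100.0 + 26.555 i$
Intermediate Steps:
$G = 1764$ ($G = -3 + \left(-31\right) 19 \left(-3\right) = -3 - -1767 = -3 + 1767 = 1764$)
$d = 1764$
$h{\left(p \right)} = \frac{116}{p}$
$\left(-21864 + \sqrt{h{\left(-100 \right)} - 704}\right) + d = \left(-21864 + \sqrt{\frac{116}{-100} - 704}\right) + 1764 = \left(-21864 + \sqrt{116 \left(- \frac{1}{100}\right) - 704}\right) + 1764 = \left(-21864 + \sqrt{- \frac{29}{25} - 704}\right) + 1764 = \left(-21864 + \sqrt{- \frac{17629}{25}}\right) + 1764 = \left(-21864 + \frac{17 i \sqrt{61}}{5}\right) + 1764 = -20100 + \frac{17 i \sqrt{61}}{5}$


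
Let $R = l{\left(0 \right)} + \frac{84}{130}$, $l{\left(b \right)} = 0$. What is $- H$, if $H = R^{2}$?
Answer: $- \frac{1764}{4225} \approx -0.41751$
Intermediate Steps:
$R = \frac{42}{65}$ ($R = 0 + \frac{84}{130} = 0 + 84 \cdot \frac{1}{130} = 0 + \frac{42}{65} = \frac{42}{65} \approx 0.64615$)
$H = \frac{1764}{4225}$ ($H = \left(\frac{42}{65}\right)^{2} = \frac{1764}{4225} \approx 0.41751$)
$- H = \left(-1\right) \frac{1764}{4225} = - \frac{1764}{4225}$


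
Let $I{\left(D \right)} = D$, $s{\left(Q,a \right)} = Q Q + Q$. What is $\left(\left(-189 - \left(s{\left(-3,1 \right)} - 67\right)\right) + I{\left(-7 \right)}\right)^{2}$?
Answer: $18225$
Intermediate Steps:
$s{\left(Q,a \right)} = Q + Q^{2}$ ($s{\left(Q,a \right)} = Q^{2} + Q = Q + Q^{2}$)
$\left(\left(-189 - \left(s{\left(-3,1 \right)} - 67\right)\right) + I{\left(-7 \right)}\right)^{2} = \left(\left(-189 - \left(- 3 \left(1 - 3\right) - 67\right)\right) - 7\right)^{2} = \left(\left(-189 - \left(\left(-3\right) \left(-2\right) - 67\right)\right) - 7\right)^{2} = \left(\left(-189 - \left(6 - 67\right)\right) - 7\right)^{2} = \left(\left(-189 - -61\right) - 7\right)^{2} = \left(\left(-189 + 61\right) - 7\right)^{2} = \left(-128 - 7\right)^{2} = \left(-135\right)^{2} = 18225$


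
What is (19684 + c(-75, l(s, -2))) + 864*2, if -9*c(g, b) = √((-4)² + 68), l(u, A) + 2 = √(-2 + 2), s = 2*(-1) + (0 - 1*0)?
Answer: 21412 - 2*√21/9 ≈ 21411.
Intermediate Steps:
s = -2 (s = -2 + (0 + 0) = -2 + 0 = -2)
l(u, A) = -2 (l(u, A) = -2 + √(-2 + 2) = -2 + √0 = -2 + 0 = -2)
c(g, b) = -2*√21/9 (c(g, b) = -√((-4)² + 68)/9 = -√(16 + 68)/9 = -2*√21/9)
(19684 + c(-75, l(s, -2))) + 864*2 = (19684 - 2*√21/9) + 864*2 = (19684 - 2*√21/9) + 1728 = 21412 - 2*√21/9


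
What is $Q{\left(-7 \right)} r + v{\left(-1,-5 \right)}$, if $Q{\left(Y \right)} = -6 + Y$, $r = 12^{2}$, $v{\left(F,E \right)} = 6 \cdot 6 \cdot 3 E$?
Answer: $-2412$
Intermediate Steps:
$v{\left(F,E \right)} = 108 E$ ($v{\left(F,E \right)} = 6 \cdot 18 E = 108 E$)
$r = 144$
$Q{\left(-7 \right)} r + v{\left(-1,-5 \right)} = \left(-6 - 7\right) 144 + 108 \left(-5\right) = \left(-13\right) 144 - 540 = -1872 - 540 = -2412$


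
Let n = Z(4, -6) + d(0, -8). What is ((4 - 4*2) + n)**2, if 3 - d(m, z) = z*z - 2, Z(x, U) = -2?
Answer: 4225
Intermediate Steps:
d(m, z) = 5 - z**2 (d(m, z) = 3 - (z*z - 2) = 3 - (z**2 - 2) = 3 - (-2 + z**2) = 3 + (2 - z**2) = 5 - z**2)
n = -61 (n = -2 + (5 - 1*(-8)**2) = -2 + (5 - 1*64) = -2 + (5 - 64) = -2 - 59 = -61)
((4 - 4*2) + n)**2 = ((4 - 4*2) - 61)**2 = ((4 - 8) - 61)**2 = (-4 - 61)**2 = (-65)**2 = 4225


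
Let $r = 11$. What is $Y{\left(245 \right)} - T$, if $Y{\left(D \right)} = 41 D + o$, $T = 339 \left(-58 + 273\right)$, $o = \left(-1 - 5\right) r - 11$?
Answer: $-62917$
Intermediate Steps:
$o = -77$ ($o = \left(-1 - 5\right) 11 - 11 = \left(-6\right) 11 - 11 = -66 - 11 = -77$)
$T = 72885$ ($T = 339 \cdot 215 = 72885$)
$Y{\left(D \right)} = -77 + 41 D$ ($Y{\left(D \right)} = 41 D - 77 = -77 + 41 D$)
$Y{\left(245 \right)} - T = \left(-77 + 41 \cdot 245\right) - 72885 = \left(-77 + 10045\right) - 72885 = 9968 - 72885 = -62917$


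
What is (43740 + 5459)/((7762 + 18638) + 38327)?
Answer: 49199/64727 ≈ 0.76010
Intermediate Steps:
(43740 + 5459)/((7762 + 18638) + 38327) = 49199/(26400 + 38327) = 49199/64727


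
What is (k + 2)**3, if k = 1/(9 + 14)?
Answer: 103823/12167 ≈ 8.5332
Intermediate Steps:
k = 1/23 ≈ 0.043478
(k + 2)**3 = (1/23 + 2)**3 = (47/23)**3 = 103823/12167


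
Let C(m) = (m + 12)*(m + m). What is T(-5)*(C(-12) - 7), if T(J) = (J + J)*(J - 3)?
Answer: -560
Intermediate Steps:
C(m) = 2*m*(12 + m) (C(m) = (12 + m)*(2*m) = 2*m*(12 + m))
T(J) = 2*J*(-3 + J) (T(J) = (2*J)*(-3 + J) = 2*J*(-3 + J))
T(-5)*(C(-12) - 7) = (2*(-5)*(-3 - 5))*(2*(-12)*(12 - 12) - 7) = (2*(-5)*(-8))*(2*(-12)*0 - 7) = 80*(0 - 7) = 80*(-7) = -560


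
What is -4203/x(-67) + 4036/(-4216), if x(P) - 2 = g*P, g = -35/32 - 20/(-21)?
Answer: -2984712845/8125286 ≈ -367.34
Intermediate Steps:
g = -95/672 (g = -35*1/32 - 20*(-1/21) = -35/32 + 20/21 = -95/672 ≈ -0.14137)
x(P) = 2 - 95*P/672
-4203/x(-67) + 4036/(-4216) = -4203/(2 - 95/672*(-67)) + 4036/(-4216) = -4203/(2 + 6365/672) + 4036*(-1/4216) = -4203/7709/672 - 1009/1054 = -4203*672/7709 - 1009/1054 = -2824416/7709 - 1009/1054 = -2984712845/8125286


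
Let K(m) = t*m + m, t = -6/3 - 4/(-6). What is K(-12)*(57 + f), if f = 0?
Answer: 228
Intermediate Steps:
t = -4/3 (t = -6*1/3 - 4*(-1/6) = -2 + 2/3 = -4/3 ≈ -1.3333)
K(m) = -m/3 (K(m) = -4*m/3 + m = -m/3)
K(-12)*(57 + f) = (-1/3*(-12))*(57 + 0) = 4*57 = 228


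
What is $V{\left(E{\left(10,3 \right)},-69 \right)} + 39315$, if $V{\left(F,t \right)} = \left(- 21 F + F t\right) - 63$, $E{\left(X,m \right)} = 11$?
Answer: $38262$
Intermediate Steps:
$V{\left(F,t \right)} = -63 - 21 F + F t$
$V{\left(E{\left(10,3 \right)},-69 \right)} + 39315 = \left(-63 - 231 + 11 \left(-69\right)\right) + 39315 = \left(-63 - 231 - 759\right) + 39315 = -1053 + 39315 = 38262$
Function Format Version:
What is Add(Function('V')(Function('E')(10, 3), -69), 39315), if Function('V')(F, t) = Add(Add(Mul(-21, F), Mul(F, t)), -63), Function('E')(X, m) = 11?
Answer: 38262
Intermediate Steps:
Function('V')(F, t) = Add(-63, Mul(-21, F), Mul(F, t))
Add(Function('V')(Function('E')(10, 3), -69), 39315) = Add(Add(-63, Mul(-21, 11), Mul(11, -69)), 39315) = Add(Add(-63, -231, -759), 39315) = Add(-1053, 39315) = 38262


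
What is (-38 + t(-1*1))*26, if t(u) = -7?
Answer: -1170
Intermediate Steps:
(-38 + t(-1*1))*26 = (-38 - 7)*26 = -45*26 = -1170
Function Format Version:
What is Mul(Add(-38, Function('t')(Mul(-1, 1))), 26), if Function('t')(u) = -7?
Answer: -1170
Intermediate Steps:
Mul(Add(-38, Function('t')(Mul(-1, 1))), 26) = Mul(Add(-38, -7), 26) = Mul(-45, 26) = -1170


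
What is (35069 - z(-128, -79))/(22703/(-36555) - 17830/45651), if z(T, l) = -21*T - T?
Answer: -17940971051055/562730101 ≈ -31882.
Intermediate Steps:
z(T, l) = -22*T
(35069 - z(-128, -79))/(22703/(-36555) - 17830/45651) = (35069 - (-22)*(-128))/(22703/(-36555) - 17830/45651) = (35069 - 1*2816)/(22703*(-1/36555) - 17830*1/45651) = (35069 - 2816)/(-22703/36555 - 17830/45651) = 32253/(-562730101/556257435) = 32253*(-556257435/562730101) = -17940971051055/562730101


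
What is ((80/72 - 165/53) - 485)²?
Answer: 53963290000/227529 ≈ 2.3717e+5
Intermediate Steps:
((80/72 - 165/53) - 485)² = ((80*(1/72) - 165*1/53) - 485)² = ((10/9 - 165/53) - 485)² = (-955/477 - 485)² = (-232300/477)² = 53963290000/227529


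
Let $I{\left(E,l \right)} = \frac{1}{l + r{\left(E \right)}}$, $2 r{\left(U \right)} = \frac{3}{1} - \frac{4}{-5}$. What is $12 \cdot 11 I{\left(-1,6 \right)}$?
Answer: $\frac{1320}{79} \approx 16.709$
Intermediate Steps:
$r{\left(U \right)} = \frac{19}{10}$ ($r{\left(U \right)} = \frac{\frac{3}{1} - \frac{4}{-5}}{2} = \frac{3 \cdot 1 - - \frac{4}{5}}{2} = \frac{3 + \frac{4}{5}}{2} = \frac{1}{2} \cdot \frac{19}{5} = \frac{19}{10}$)
$I{\left(E,l \right)} = \frac{1}{\frac{19}{10} + l}$ ($I{\left(E,l \right)} = \frac{1}{l + \frac{19}{10}} = \frac{1}{\frac{19}{10} + l}$)
$12 \cdot 11 I{\left(-1,6 \right)} = 12 \cdot 11 \frac{10}{19 + 10 \cdot 6} = 132 \frac{10}{19 + 60} = 132 \cdot \frac{10}{79} = \frac{1320}{79}$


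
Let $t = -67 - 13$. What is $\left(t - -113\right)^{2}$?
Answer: $1089$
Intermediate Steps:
$t = -80$ ($t = -67 - 13 = -80$)
$\left(t - -113\right)^{2} = \left(-80 - -113\right)^{2} = \left(-80 + 113\right)^{2} = 33^{2} = 1089$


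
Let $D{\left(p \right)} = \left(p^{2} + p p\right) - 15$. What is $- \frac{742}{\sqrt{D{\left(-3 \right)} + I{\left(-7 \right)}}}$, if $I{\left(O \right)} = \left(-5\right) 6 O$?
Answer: $- \frac{742 \sqrt{213}}{213} \approx -50.841$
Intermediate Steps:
$D{\left(p \right)} = -15 + 2 p^{2}$ ($D{\left(p \right)} = \left(p^{2} + p^{2}\right) - 15 = 2 p^{2} - 15 = -15 + 2 p^{2}$)
$I{\left(O \right)} = - 30 O$
$- \frac{742}{\sqrt{D{\left(-3 \right)} + I{\left(-7 \right)}}} = - \frac{742}{\sqrt{\left(-15 + 2 \left(-3\right)^{2}\right) - -210}} = - \frac{742}{\sqrt{\left(-15 + 2 \cdot 9\right) + 210}} = - \frac{742}{\sqrt{\left(-15 + 18\right) + 210}} = - \frac{742}{\sqrt{3 + 210}} = - \frac{742}{\sqrt{213}} = - 742 \frac{\sqrt{213}}{213} = - \frac{742 \sqrt{213}}{213}$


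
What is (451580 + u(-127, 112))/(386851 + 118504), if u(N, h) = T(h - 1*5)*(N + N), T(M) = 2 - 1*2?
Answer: 90316/101071 ≈ 0.89359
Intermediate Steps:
T(M) = 0 (T(M) = 2 - 2 = 0)
u(N, h) = 0 (u(N, h) = 0*(N + N) = 0*(2*N) = 0)
(451580 + u(-127, 112))/(386851 + 118504) = (451580 + 0)/(386851 + 118504) = 451580/505355 = 451580*(1/505355) = 90316/101071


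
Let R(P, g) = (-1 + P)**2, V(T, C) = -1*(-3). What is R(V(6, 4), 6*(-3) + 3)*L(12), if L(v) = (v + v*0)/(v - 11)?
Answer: 48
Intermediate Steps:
L(v) = v/(-11 + v) (L(v) = (v + 0)/(-11 + v) = v/(-11 + v))
V(T, C) = 3
R(V(6, 4), 6*(-3) + 3)*L(12) = (-1 + 3)**2*(12/(-11 + 12)) = 2**2*(12/1) = 4*(12*1) = 4*12 = 48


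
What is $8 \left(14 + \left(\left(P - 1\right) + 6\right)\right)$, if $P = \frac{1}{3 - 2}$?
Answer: $160$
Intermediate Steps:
$P = 1$ ($P = 1^{-1} = 1$)
$8 \left(14 + \left(\left(P - 1\right) + 6\right)\right) = 8 \left(14 + \left(\left(1 - 1\right) + 6\right)\right) = 8 \left(14 + \left(0 + 6\right)\right) = 8 \left(14 + 6\right) = 8 \cdot 20 = 160$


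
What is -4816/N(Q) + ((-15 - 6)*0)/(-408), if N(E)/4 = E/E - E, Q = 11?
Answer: 602/5 ≈ 120.40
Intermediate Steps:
N(E) = 4 - 4*E (N(E) = 4*(E/E - E) = 4*(1 - E) = 4 - 4*E)
-4816/N(Q) + ((-15 - 6)*0)/(-408) = -4816/(4 - 4*11) + ((-15 - 6)*0)/(-408) = -4816/(4 - 44) - 21*0*(-1/408) = -4816/(-40) + 0*(-1/408) = -4816*(-1/40) + 0 = 602/5 + 0 = 602/5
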